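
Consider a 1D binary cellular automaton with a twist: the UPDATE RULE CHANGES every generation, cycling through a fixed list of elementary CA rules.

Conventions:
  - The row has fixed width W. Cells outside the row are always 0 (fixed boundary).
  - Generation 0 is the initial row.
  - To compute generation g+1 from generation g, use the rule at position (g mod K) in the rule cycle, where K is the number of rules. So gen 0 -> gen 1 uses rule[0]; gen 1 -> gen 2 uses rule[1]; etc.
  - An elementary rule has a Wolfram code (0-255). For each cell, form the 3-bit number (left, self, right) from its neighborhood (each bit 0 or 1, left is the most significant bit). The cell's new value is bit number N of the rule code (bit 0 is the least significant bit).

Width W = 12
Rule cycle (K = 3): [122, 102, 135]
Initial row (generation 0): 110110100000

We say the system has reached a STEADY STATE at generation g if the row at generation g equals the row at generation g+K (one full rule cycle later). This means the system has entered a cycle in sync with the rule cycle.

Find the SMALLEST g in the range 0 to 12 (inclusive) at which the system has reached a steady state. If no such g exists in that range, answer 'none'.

Answer: none

Derivation:
Gen 0: 110110100000
Gen 1 (rule 122): 111111010000
Gen 2 (rule 102): 000001110000
Gen 3 (rule 135): 111110100111
Gen 4 (rule 122): 100011011101
Gen 5 (rule 102): 100101100111
Gen 6 (rule 135): 101100001010
Gen 7 (rule 122): 011110010101
Gen 8 (rule 102): 100010111111
Gen 9 (rule 135): 101110011110
Gen 10 (rule 122): 011011110011
Gen 11 (rule 102): 101100010101
Gen 12 (rule 135): 100001110101
Gen 13 (rule 122): 010011011010
Gen 14 (rule 102): 110101101110
Gen 15 (rule 135): 000100000100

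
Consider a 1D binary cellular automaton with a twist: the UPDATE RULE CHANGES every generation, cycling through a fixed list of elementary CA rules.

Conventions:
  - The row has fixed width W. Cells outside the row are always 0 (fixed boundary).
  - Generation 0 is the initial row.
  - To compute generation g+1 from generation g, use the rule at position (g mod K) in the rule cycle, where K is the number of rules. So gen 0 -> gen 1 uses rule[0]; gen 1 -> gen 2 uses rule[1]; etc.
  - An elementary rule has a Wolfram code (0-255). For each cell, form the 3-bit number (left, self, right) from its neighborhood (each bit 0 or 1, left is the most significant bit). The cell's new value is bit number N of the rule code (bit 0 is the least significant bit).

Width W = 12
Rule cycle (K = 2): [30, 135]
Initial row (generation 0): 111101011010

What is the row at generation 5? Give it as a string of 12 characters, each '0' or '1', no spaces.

Gen 0: 111101011010
Gen 1 (rule 30): 100001010011
Gen 2 (rule 135): 101111010100
Gen 3 (rule 30): 101000010110
Gen 4 (rule 135): 101011110000
Gen 5 (rule 30): 101010001000

Answer: 101010001000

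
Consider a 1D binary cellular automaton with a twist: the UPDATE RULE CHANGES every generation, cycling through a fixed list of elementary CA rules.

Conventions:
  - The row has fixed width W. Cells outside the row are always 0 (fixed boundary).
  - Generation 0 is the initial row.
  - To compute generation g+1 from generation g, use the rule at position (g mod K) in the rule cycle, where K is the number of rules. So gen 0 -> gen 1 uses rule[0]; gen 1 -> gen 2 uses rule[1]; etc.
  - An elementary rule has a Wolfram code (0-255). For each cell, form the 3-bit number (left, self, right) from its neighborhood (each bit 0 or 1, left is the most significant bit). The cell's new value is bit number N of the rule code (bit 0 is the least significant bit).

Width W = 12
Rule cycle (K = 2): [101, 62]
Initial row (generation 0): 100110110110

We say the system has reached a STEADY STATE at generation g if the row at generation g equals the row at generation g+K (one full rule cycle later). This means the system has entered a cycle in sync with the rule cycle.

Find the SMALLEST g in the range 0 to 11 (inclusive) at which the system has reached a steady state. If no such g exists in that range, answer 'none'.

Gen 0: 100110110110
Gen 1 (rule 101): 100011011010
Gen 2 (rule 62): 110110110111
Gen 3 (rule 101): 011011011001
Gen 4 (rule 62): 110110110111
Gen 5 (rule 101): 011011011001
Gen 6 (rule 62): 110110110111
Gen 7 (rule 101): 011011011001
Gen 8 (rule 62): 110110110111
Gen 9 (rule 101): 011011011001
Gen 10 (rule 62): 110110110111
Gen 11 (rule 101): 011011011001
Gen 12 (rule 62): 110110110111
Gen 13 (rule 101): 011011011001

Answer: 2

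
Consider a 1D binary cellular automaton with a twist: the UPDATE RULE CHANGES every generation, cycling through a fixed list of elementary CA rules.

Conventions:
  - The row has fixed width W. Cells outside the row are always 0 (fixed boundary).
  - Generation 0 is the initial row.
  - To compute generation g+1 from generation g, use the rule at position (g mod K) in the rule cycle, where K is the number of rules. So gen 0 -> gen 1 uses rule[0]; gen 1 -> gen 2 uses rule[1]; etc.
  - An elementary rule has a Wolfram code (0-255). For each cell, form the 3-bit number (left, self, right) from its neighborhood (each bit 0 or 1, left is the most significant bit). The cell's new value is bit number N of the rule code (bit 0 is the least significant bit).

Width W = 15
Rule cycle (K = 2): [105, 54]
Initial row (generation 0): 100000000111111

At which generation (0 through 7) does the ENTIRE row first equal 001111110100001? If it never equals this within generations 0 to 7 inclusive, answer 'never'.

Answer: 1

Derivation:
Gen 0: 100000000111111
Gen 1 (rule 105): 001111110100001
Gen 2 (rule 54): 010000001110011
Gen 3 (rule 105): 000111101010011
Gen 4 (rule 54): 001000011111100
Gen 5 (rule 105): 100011010000101
Gen 6 (rule 54): 110100111001111
Gen 7 (rule 105): 111000101001001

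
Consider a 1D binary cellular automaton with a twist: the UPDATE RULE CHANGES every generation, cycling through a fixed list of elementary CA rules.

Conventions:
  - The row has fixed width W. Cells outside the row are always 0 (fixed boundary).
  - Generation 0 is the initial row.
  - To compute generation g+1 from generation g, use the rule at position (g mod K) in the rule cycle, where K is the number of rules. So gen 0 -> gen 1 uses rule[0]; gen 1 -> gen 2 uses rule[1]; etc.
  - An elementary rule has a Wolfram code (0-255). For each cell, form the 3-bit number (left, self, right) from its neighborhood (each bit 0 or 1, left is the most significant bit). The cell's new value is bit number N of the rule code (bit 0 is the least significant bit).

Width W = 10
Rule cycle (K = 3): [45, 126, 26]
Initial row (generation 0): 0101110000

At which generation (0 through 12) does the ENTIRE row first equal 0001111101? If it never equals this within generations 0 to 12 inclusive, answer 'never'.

Answer: never

Derivation:
Gen 0: 0101110000
Gen 1 (rule 45): 0111000111
Gen 2 (rule 126): 1101101101
Gen 3 (rule 26): 1001001000
Gen 4 (rule 45): 1001001011
Gen 5 (rule 126): 1111111111
Gen 6 (rule 26): 1000000000
Gen 7 (rule 45): 1011111111
Gen 8 (rule 126): 1110000001
Gen 9 (rule 26): 1001000010
Gen 10 (rule 45): 1001011010
Gen 11 (rule 126): 1111111111
Gen 12 (rule 26): 1000000000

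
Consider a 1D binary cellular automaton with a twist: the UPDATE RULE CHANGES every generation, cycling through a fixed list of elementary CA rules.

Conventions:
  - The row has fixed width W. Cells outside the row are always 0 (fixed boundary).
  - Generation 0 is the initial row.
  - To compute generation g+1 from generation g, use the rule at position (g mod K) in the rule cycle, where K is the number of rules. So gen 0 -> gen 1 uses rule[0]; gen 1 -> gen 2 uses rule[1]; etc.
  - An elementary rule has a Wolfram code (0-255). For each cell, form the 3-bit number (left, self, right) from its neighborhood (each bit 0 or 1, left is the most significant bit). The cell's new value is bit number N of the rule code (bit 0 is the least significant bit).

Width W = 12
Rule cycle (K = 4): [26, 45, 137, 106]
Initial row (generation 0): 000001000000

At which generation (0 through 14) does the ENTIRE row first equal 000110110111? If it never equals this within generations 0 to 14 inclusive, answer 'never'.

Gen 0: 000001000000
Gen 1 (rule 26): 000010100000
Gen 2 (rule 45): 111011101111
Gen 3 (rule 137): 110011001110
Gen 4 (rule 106): 110111011010
Gen 5 (rule 26): 100100010001
Gen 6 (rule 45): 100101010101
Gen 7 (rule 137): 000000000000
Gen 8 (rule 106): 000000000000
Gen 9 (rule 26): 000000000000
Gen 10 (rule 45): 111111111111
Gen 11 (rule 137): 111111111110
Gen 12 (rule 106): 100000000010
Gen 13 (rule 26): 010000000101
Gen 14 (rule 45): 010111110111

Answer: never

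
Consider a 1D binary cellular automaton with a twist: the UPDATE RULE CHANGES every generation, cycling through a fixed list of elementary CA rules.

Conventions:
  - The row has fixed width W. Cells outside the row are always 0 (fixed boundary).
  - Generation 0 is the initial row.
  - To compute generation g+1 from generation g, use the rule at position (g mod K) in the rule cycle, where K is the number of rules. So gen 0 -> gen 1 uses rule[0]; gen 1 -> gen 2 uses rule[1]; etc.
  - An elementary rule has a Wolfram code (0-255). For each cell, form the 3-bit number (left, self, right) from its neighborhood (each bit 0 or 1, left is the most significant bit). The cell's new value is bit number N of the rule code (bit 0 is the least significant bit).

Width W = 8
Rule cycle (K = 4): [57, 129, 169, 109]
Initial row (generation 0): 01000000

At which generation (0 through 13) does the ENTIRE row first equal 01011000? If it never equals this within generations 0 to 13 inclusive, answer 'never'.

Gen 0: 01000000
Gen 1 (rule 57): 00111111
Gen 2 (rule 129): 10011110
Gen 3 (rule 169): 00011100
Gen 4 (rule 109): 11010101
Gen 5 (rule 57): 10101010
Gen 6 (rule 129): 00000000
Gen 7 (rule 169): 11111111
Gen 8 (rule 109): 10000001
Gen 9 (rule 57): 01111100
Gen 10 (rule 129): 00111001
Gen 11 (rule 169): 10110000
Gen 12 (rule 109): 11110111
Gen 13 (rule 57): 10001100

Answer: never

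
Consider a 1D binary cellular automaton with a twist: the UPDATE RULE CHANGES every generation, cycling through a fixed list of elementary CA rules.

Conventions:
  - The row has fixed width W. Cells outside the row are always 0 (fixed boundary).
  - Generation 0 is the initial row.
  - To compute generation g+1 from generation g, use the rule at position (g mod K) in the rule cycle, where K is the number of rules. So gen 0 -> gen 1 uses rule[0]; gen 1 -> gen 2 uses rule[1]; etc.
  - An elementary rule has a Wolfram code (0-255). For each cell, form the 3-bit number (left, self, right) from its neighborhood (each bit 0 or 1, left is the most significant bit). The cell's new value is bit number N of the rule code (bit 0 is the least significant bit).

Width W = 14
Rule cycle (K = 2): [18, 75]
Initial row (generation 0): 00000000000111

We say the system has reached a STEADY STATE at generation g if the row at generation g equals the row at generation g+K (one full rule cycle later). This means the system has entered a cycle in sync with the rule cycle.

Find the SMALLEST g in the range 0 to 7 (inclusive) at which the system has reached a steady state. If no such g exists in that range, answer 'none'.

Answer: 5

Derivation:
Gen 0: 00000000000111
Gen 1 (rule 18): 00000000001000
Gen 2 (rule 75): 11111111110011
Gen 3 (rule 18): 00000000001100
Gen 4 (rule 75): 11111111111101
Gen 5 (rule 18): 00000000000000
Gen 6 (rule 75): 11111111111111
Gen 7 (rule 18): 00000000000000
Gen 8 (rule 75): 11111111111111
Gen 9 (rule 18): 00000000000000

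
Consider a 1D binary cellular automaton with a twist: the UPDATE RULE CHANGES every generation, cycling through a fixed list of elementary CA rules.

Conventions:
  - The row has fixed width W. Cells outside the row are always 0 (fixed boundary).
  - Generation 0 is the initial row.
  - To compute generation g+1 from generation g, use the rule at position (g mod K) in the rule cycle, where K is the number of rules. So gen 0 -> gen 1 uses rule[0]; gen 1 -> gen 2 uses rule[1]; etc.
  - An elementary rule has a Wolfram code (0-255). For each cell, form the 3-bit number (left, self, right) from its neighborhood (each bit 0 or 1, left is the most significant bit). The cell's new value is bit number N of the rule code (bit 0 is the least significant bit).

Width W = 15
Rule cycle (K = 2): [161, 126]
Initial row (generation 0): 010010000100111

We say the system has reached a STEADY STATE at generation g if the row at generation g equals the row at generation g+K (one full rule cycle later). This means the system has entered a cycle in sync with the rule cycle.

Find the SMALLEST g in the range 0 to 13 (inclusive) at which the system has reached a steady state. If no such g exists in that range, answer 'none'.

Gen 0: 010010000100111
Gen 1 (rule 161): 000000110000010
Gen 2 (rule 126): 000001111000111
Gen 3 (rule 161): 111100110010010
Gen 4 (rule 126): 100111111111111
Gen 5 (rule 161): 000011111111110
Gen 6 (rule 126): 000110000000011
Gen 7 (rule 161): 110000111111000
Gen 8 (rule 126): 111001100001100
Gen 9 (rule 161): 010000001100001
Gen 10 (rule 126): 111000011110011
Gen 11 (rule 161): 010011001100000
Gen 12 (rule 126): 111111111110000
Gen 13 (rule 161): 011111111100111
Gen 14 (rule 126): 110000000111101
Gen 15 (rule 161): 000111110011010

Answer: none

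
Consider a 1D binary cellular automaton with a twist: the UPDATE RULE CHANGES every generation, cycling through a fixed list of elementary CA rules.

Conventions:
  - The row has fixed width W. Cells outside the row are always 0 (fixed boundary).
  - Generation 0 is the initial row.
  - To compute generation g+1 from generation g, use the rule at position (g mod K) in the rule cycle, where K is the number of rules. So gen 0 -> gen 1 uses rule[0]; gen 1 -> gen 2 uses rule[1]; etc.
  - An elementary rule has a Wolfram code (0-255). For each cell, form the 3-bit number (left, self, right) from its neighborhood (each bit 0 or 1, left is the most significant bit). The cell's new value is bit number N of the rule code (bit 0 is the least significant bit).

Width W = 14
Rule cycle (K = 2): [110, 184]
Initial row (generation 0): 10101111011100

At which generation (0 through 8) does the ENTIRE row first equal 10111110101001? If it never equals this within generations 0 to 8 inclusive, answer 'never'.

Answer: never

Derivation:
Gen 0: 10101111011100
Gen 1 (rule 110): 11111001110100
Gen 2 (rule 184): 11110101101010
Gen 3 (rule 110): 10011111111110
Gen 4 (rule 184): 01011111111101
Gen 5 (rule 110): 11110000000111
Gen 6 (rule 184): 11101000000110
Gen 7 (rule 110): 10111000001110
Gen 8 (rule 184): 01110100001101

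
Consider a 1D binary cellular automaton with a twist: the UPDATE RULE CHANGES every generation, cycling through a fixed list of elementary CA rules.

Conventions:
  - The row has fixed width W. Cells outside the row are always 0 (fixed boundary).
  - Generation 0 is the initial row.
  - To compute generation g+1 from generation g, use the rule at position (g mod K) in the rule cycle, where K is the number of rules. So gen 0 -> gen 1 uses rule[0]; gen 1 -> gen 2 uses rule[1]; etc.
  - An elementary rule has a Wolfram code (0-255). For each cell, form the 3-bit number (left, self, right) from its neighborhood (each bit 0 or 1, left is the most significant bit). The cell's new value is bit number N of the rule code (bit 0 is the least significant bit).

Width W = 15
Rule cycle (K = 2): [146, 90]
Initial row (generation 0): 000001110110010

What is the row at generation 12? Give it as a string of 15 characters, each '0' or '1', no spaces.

Gen 0: 000001110110010
Gen 1 (rule 146): 000010100001101
Gen 2 (rule 90): 000100010011100
Gen 3 (rule 146): 001010101101010
Gen 4 (rule 90): 010000001100001
Gen 5 (rule 146): 101000010010010
Gen 6 (rule 90): 000100101101101
Gen 7 (rule 146): 001011000000000
Gen 8 (rule 90): 010011100000000
Gen 9 (rule 146): 101101010000000
Gen 10 (rule 90): 001100001000000
Gen 11 (rule 146): 010010010100000
Gen 12 (rule 90): 101101100010000

Answer: 101101100010000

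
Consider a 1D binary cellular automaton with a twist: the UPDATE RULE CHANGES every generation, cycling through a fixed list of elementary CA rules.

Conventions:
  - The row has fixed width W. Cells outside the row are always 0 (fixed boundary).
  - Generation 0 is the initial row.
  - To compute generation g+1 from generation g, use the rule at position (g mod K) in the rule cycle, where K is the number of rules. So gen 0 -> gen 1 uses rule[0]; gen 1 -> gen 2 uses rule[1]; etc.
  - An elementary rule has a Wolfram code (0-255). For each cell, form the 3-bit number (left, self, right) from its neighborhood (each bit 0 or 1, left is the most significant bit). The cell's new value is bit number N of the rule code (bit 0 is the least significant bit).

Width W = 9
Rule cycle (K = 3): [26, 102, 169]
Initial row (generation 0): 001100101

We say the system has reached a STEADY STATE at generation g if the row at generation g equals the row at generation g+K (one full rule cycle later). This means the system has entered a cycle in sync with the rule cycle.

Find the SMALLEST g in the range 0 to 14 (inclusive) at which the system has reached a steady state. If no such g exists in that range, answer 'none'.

Answer: none

Derivation:
Gen 0: 001100101
Gen 1 (rule 26): 011011000
Gen 2 (rule 102): 101101000
Gen 3 (rule 169): 011010011
Gen 4 (rule 26): 110001110
Gen 5 (rule 102): 010010010
Gen 6 (rule 169): 000000000
Gen 7 (rule 26): 000000000
Gen 8 (rule 102): 000000000
Gen 9 (rule 169): 111111111
Gen 10 (rule 26): 100000000
Gen 11 (rule 102): 100000000
Gen 12 (rule 169): 001111111
Gen 13 (rule 26): 011000000
Gen 14 (rule 102): 101000000
Gen 15 (rule 169): 010011111
Gen 16 (rule 26): 101110000
Gen 17 (rule 102): 110010000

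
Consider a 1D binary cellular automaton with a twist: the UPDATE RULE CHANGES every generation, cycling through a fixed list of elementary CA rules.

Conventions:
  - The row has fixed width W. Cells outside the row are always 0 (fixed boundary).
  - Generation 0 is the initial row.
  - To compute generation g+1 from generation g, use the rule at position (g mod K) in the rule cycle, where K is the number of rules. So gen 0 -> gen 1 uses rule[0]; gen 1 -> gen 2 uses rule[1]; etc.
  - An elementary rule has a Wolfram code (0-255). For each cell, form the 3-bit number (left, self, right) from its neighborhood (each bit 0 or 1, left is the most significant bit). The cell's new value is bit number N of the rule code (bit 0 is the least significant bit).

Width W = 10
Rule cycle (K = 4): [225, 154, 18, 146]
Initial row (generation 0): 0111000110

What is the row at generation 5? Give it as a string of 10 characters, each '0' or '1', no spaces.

Gen 0: 0111000110
Gen 1 (rule 225): 0011010010
Gen 2 (rule 154): 0110001101
Gen 3 (rule 18): 1001010000
Gen 4 (rule 146): 0110001000
Gen 5 (rule 225): 0010100011

Answer: 0010100011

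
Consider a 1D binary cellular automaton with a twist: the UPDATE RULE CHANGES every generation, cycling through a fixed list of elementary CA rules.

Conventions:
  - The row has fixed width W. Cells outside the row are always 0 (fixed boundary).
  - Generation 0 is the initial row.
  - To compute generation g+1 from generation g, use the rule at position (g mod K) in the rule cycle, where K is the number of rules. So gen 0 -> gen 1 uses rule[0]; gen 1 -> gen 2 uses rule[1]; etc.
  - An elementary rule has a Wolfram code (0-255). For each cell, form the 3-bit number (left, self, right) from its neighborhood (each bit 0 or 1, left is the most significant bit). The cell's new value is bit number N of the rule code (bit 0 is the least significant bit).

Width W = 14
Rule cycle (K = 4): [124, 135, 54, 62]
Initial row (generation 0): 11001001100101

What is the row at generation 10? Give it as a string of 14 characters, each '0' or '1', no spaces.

Answer: 11111010001001

Derivation:
Gen 0: 11001001100101
Gen 1 (rule 124): 11101101110111
Gen 2 (rule 135): 01000000100010
Gen 3 (rule 54): 11100001110111
Gen 4 (rule 62): 10010011001100
Gen 5 (rule 124): 11011011101110
Gen 6 (rule 135): 00000001000100
Gen 7 (rule 54): 00000011101110
Gen 8 (rule 62): 00000110011001
Gen 9 (rule 124): 00000111011101
Gen 10 (rule 135): 11111010001001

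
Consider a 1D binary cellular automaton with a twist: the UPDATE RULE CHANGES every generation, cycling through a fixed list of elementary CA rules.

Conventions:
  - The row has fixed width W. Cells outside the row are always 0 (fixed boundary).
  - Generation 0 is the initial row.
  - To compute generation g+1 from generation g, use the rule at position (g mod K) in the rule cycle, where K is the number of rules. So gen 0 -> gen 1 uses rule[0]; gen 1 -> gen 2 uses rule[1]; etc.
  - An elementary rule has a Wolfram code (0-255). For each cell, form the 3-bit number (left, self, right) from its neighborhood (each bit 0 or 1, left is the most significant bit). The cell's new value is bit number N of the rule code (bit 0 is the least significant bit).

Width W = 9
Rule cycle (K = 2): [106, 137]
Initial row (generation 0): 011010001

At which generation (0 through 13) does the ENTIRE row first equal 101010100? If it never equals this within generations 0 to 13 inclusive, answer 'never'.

Gen 0: 011010001
Gen 1 (rule 106): 111100010
Gen 2 (rule 137): 111001000
Gen 3 (rule 106): 101010000
Gen 4 (rule 137): 000000111
Gen 5 (rule 106): 000001101
Gen 6 (rule 137): 111101000
Gen 7 (rule 106): 100110000
Gen 8 (rule 137): 000100111
Gen 9 (rule 106): 001001101
Gen 10 (rule 137): 100001000
Gen 11 (rule 106): 000010000
Gen 12 (rule 137): 111000111
Gen 13 (rule 106): 101001101

Answer: never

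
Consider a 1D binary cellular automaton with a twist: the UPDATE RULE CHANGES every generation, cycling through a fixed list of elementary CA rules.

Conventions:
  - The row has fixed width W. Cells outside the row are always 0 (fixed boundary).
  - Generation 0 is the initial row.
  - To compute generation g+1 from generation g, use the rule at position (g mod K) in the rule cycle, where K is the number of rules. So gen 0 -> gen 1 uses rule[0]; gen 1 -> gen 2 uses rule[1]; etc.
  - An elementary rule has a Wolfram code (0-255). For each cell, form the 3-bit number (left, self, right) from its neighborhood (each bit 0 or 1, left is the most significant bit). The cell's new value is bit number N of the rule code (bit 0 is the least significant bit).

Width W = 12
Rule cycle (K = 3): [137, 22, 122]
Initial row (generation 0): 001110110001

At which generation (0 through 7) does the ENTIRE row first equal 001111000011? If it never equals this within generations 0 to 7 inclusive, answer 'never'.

Gen 0: 001110110001
Gen 1 (rule 137): 101100100100
Gen 2 (rule 22): 100011111110
Gen 3 (rule 122): 010110000011
Gen 4 (rule 137): 000100111010
Gen 5 (rule 22): 001111000011
Gen 6 (rule 122): 011001100111
Gen 7 (rule 137): 010001000110

Answer: 5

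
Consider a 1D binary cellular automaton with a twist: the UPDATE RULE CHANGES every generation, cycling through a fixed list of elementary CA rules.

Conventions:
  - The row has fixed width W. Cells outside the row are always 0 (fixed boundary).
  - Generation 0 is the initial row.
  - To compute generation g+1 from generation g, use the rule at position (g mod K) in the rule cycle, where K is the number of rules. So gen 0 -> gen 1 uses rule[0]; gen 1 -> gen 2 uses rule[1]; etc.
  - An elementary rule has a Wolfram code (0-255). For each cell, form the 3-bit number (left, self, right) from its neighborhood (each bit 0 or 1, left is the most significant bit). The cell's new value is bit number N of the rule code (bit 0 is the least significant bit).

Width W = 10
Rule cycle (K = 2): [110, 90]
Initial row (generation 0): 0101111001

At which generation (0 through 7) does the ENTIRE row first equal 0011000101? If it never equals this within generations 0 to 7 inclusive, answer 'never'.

Gen 0: 0101111001
Gen 1 (rule 110): 1111001011
Gen 2 (rule 90): 1001110011
Gen 3 (rule 110): 1011010111
Gen 4 (rule 90): 0011000101
Gen 5 (rule 110): 0111001111
Gen 6 (rule 90): 1101111001
Gen 7 (rule 110): 1111001011

Answer: 4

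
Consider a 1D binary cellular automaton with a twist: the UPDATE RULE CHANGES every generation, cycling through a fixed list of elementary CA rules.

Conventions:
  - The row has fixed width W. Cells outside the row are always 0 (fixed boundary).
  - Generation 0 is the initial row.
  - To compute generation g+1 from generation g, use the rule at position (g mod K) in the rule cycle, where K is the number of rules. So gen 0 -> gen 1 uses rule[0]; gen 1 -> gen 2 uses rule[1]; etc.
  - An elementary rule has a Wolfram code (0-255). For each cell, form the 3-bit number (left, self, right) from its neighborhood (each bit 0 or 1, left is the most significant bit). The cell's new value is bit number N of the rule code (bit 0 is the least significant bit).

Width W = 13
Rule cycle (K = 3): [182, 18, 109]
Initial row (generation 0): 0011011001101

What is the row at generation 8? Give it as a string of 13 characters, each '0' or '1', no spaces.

Answer: 0000000001100

Derivation:
Gen 0: 0011011001101
Gen 1 (rule 182): 0100100110011
Gen 2 (rule 18): 1011011001100
Gen 3 (rule 109): 1111111001101
Gen 4 (rule 182): 0111110110011
Gen 5 (rule 18): 1000000001100
Gen 6 (rule 109): 1011111101101
Gen 7 (rule 182): 1101111010011
Gen 8 (rule 18): 0000000001100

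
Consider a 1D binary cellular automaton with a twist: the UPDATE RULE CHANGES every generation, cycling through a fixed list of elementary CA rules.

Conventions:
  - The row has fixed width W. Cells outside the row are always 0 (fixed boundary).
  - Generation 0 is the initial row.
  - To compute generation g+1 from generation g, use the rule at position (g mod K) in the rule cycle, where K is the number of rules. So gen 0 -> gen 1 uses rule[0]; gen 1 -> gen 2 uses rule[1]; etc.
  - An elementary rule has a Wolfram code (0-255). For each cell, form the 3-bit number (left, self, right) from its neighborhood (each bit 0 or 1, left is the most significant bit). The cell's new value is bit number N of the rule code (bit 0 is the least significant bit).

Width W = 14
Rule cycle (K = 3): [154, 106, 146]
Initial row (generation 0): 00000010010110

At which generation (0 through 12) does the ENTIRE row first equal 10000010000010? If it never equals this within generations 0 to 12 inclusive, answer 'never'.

Gen 0: 00000010010110
Gen 1 (rule 154): 00000101100101
Gen 2 (rule 106): 00001011101010
Gen 3 (rule 146): 00010001000001
Gen 4 (rule 154): 00101010100010
Gen 5 (rule 106): 01010101000100
Gen 6 (rule 146): 10000000101010
Gen 7 (rule 154): 01000001000001
Gen 8 (rule 106): 10000010000010
Gen 9 (rule 146): 01000101000101
Gen 10 (rule 154): 10101000101000
Gen 11 (rule 106): 01010001010000
Gen 12 (rule 146): 10001010001000

Answer: 8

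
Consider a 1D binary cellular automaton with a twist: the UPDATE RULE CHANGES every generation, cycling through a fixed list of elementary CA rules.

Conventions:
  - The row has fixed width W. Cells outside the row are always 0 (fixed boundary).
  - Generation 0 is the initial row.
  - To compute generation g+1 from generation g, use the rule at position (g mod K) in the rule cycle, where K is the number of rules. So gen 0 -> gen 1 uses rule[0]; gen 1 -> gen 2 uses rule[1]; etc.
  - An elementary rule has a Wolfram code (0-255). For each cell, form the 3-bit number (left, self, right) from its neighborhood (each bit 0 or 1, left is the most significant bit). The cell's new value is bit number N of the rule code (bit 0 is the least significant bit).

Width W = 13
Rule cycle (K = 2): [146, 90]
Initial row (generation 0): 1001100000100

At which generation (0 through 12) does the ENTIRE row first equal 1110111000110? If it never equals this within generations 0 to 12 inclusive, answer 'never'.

Answer: never

Derivation:
Gen 0: 1001100000100
Gen 1 (rule 146): 0110010001010
Gen 2 (rule 90): 1111101010001
Gen 3 (rule 146): 0111000001010
Gen 4 (rule 90): 1101100010001
Gen 5 (rule 146): 0000010101010
Gen 6 (rule 90): 0000100000001
Gen 7 (rule 146): 0001010000010
Gen 8 (rule 90): 0010001000101
Gen 9 (rule 146): 0101010101000
Gen 10 (rule 90): 1000000000100
Gen 11 (rule 146): 0100000001010
Gen 12 (rule 90): 1010000010001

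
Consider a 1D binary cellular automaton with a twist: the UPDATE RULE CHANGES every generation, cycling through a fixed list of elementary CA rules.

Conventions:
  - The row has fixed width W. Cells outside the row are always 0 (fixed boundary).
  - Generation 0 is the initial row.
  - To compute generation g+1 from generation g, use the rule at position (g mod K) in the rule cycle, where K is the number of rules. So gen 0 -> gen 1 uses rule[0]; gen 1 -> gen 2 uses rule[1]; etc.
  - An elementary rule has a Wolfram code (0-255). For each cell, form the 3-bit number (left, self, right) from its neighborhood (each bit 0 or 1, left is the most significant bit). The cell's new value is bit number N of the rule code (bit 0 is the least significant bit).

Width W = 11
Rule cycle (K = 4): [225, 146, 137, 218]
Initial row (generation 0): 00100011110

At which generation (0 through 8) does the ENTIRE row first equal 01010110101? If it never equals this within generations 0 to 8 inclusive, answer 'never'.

Gen 0: 00100011110
Gen 1 (rule 225): 10001001110
Gen 2 (rule 146): 01010110101
Gen 3 (rule 137): 00000100000
Gen 4 (rule 218): 00001010000
Gen 5 (rule 225): 11100100111
Gen 6 (rule 146): 01011011010
Gen 7 (rule 137): 00010010000
Gen 8 (rule 218): 00101101000

Answer: 2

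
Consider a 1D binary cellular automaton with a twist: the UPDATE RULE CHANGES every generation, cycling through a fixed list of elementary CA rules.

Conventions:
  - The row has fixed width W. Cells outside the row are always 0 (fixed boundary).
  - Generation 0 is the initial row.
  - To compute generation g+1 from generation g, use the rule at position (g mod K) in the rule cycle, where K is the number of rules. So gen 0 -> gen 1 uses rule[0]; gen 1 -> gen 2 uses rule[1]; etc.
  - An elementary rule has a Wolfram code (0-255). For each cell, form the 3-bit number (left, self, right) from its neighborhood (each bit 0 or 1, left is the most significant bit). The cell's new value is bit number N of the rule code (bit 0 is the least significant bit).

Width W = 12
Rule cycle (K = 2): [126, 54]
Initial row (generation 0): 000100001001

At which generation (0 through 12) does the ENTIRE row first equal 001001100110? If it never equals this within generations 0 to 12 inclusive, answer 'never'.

Gen 0: 000100001001
Gen 1 (rule 126): 001110011111
Gen 2 (rule 54): 010001100000
Gen 3 (rule 126): 111011110000
Gen 4 (rule 54): 000100001000
Gen 5 (rule 126): 001110011100
Gen 6 (rule 54): 010001100010
Gen 7 (rule 126): 111011110111
Gen 8 (rule 54): 000100001000
Gen 9 (rule 126): 001110011100
Gen 10 (rule 54): 010001100010
Gen 11 (rule 126): 111011110111
Gen 12 (rule 54): 000100001000

Answer: never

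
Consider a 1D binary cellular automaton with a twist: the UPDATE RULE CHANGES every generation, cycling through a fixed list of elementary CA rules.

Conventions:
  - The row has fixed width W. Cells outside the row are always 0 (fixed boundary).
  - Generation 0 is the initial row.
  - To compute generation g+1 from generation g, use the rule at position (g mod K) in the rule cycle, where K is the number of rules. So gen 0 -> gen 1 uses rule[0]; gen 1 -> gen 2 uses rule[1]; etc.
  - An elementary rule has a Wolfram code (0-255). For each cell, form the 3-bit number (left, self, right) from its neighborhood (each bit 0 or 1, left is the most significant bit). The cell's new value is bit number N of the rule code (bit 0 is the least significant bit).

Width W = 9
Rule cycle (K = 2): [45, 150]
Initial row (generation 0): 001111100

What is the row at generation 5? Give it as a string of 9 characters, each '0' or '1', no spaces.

Gen 0: 001111100
Gen 1 (rule 45): 101000001
Gen 2 (rule 150): 101100011
Gen 3 (rule 45): 111001010
Gen 4 (rule 150): 010111011
Gen 5 (rule 45): 011100110

Answer: 011100110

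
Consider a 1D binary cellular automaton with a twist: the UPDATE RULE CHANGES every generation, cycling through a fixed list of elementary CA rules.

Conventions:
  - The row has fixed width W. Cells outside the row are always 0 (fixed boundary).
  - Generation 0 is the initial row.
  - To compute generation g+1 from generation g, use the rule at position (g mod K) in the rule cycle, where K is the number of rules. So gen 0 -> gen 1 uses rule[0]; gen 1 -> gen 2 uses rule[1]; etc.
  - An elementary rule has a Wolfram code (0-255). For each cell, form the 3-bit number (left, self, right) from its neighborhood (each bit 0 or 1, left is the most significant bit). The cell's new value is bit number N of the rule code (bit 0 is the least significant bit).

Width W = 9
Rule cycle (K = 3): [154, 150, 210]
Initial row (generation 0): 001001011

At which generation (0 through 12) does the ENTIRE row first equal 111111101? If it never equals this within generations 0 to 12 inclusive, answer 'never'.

Answer: 8

Derivation:
Gen 0: 001001011
Gen 1 (rule 154): 010110010
Gen 2 (rule 150): 110001111
Gen 3 (rule 210): 011010111
Gen 4 (rule 154): 110000110
Gen 5 (rule 150): 001001001
Gen 6 (rule 210): 010110110
Gen 7 (rule 154): 100100101
Gen 8 (rule 150): 111111101
Gen 9 (rule 210): 011111100
Gen 10 (rule 154): 111111010
Gen 11 (rule 150): 011110011
Gen 12 (rule 210): 101111101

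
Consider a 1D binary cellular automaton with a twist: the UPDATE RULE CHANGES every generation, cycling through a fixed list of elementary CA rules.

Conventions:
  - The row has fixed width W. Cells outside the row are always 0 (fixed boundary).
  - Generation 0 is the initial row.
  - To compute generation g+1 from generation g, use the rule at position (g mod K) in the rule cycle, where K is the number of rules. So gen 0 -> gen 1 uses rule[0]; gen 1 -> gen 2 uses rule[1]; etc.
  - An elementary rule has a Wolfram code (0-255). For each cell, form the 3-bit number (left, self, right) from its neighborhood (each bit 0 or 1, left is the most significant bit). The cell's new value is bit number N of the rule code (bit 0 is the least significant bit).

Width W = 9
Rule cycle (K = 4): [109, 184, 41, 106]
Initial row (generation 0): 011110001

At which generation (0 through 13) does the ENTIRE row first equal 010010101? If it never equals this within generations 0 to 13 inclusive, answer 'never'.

Answer: 1

Derivation:
Gen 0: 011110001
Gen 1 (rule 109): 010010101
Gen 2 (rule 184): 001001010
Gen 3 (rule 41): 100000100
Gen 4 (rule 106): 000001000
Gen 5 (rule 109): 111101011
Gen 6 (rule 184): 111010110
Gen 7 (rule 41): 100101100
Gen 8 (rule 106): 001011100
Gen 9 (rule 109): 101110101
Gen 10 (rule 184): 011101010
Gen 11 (rule 41): 010010100
Gen 12 (rule 106): 100101000
Gen 13 (rule 109): 100111011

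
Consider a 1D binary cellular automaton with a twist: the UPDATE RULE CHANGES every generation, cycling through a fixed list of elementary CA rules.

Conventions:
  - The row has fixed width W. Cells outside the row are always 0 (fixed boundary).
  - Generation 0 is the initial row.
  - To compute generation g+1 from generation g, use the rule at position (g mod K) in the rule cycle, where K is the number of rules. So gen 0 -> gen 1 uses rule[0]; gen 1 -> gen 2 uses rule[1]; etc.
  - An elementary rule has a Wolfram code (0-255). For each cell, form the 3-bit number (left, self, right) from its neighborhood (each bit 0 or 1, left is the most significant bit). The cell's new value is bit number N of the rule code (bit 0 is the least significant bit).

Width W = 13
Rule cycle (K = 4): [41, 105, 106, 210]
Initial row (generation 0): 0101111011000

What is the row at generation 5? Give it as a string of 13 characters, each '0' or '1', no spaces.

Gen 0: 0101111011000
Gen 1 (rule 41): 0011000110011
Gen 2 (rule 105): 1011010110011
Gen 3 (rule 106): 0111101110111
Gen 4 (rule 210): 1011100110011
Gen 5 (rule 41): 0110000100010

Answer: 0110000100010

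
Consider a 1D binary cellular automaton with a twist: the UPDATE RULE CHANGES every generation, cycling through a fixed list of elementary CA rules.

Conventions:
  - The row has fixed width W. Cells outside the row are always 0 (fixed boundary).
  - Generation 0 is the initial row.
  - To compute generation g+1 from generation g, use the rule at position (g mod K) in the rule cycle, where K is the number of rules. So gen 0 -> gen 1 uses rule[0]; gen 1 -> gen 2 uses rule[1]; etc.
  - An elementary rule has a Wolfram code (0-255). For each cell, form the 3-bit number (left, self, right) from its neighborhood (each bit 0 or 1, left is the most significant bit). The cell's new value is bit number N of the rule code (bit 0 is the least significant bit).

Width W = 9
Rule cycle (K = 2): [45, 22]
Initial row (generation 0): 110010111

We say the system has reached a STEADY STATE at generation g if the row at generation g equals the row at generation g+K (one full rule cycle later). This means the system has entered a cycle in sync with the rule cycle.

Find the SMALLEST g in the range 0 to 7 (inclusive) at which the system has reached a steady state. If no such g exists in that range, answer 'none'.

Gen 0: 110010111
Gen 1 (rule 45): 100011100
Gen 2 (rule 22): 110100010
Gen 3 (rule 45): 101101010
Gen 4 (rule 22): 100001011
Gen 5 (rule 45): 101101110
Gen 6 (rule 22): 100000001
Gen 7 (rule 45): 101111101
Gen 8 (rule 22): 100000001
Gen 9 (rule 45): 101111101

Answer: 6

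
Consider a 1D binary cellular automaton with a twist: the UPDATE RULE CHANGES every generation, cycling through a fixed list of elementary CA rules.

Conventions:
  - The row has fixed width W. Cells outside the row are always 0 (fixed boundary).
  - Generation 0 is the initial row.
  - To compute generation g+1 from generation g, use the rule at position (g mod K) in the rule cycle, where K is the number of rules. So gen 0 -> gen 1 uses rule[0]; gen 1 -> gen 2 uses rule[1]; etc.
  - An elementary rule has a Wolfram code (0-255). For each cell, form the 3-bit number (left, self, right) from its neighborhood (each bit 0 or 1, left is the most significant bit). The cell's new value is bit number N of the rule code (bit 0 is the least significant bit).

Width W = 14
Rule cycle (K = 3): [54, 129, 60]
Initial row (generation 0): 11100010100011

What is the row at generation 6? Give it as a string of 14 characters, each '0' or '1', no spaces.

Answer: 01010010001000

Derivation:
Gen 0: 11100010100011
Gen 1 (rule 54): 00010111110100
Gen 2 (rule 129): 11000011100001
Gen 3 (rule 60): 10100010010001
Gen 4 (rule 54): 11110111111011
Gen 5 (rule 129): 01100011110000
Gen 6 (rule 60): 01010010001000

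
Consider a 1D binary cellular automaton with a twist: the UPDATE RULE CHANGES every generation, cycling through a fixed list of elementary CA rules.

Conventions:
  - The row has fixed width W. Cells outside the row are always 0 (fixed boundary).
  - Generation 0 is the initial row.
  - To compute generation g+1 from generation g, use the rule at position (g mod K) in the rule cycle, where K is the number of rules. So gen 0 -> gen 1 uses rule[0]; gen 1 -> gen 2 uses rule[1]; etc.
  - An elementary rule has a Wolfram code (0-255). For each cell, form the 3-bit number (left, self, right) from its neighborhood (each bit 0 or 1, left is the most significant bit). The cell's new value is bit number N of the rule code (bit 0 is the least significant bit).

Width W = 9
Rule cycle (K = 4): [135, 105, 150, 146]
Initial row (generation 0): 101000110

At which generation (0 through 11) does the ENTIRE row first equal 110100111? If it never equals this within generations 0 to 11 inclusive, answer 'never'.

Gen 0: 101000110
Gen 1 (rule 135): 101011000
Gen 2 (rule 105): 010111011
Gen 3 (rule 150): 110010000
Gen 4 (rule 146): 001101000
Gen 5 (rule 135): 110001011
Gen 6 (rule 105): 110100111
Gen 7 (rule 150): 000111010
Gen 8 (rule 146): 001010001
Gen 9 (rule 135): 111010111
Gen 10 (rule 105): 101101101
Gen 11 (rule 150): 100000001

Answer: 6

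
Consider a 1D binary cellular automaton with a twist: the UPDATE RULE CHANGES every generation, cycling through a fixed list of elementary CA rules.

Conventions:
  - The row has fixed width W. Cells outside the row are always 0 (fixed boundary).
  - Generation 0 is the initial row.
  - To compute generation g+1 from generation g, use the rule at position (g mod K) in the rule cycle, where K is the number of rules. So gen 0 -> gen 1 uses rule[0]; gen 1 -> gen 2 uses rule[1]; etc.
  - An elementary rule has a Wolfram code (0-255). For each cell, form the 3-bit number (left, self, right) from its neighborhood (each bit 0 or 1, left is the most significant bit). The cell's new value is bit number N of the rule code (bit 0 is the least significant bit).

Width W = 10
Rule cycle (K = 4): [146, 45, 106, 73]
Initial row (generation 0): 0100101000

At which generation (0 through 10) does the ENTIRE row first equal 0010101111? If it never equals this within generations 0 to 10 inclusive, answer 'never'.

Gen 0: 0100101000
Gen 1 (rule 146): 1011000100
Gen 2 (rule 45): 1110010101
Gen 3 (rule 106): 1010101010
Gen 4 (rule 73): 0000000000
Gen 5 (rule 146): 0000000000
Gen 6 (rule 45): 1111111111
Gen 7 (rule 106): 1000000001
Gen 8 (rule 73): 0011111100
Gen 9 (rule 146): 0101111010
Gen 10 (rule 45): 0111000110

Answer: never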